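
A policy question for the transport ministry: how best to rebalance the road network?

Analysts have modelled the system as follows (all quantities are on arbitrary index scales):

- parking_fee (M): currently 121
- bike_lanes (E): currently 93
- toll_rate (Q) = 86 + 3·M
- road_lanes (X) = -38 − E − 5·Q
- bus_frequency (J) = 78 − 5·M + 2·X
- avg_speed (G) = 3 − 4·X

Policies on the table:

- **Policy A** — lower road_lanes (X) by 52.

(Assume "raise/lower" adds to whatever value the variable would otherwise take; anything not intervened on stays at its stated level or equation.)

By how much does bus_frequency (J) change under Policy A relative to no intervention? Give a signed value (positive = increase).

Baseline:
  M = 121
  E = 93
  Q = 86 + 3·121 = 449
  X = -38 − 93 − 5·449 = -2376
  J = 78 − 5·121 + 2·(-2376) = -5279
Policy A (X − 52):
  M = 121
  E = 93
  Q = 86 + 3·121 = 449
  X = -38 − 93 − 5·449 (−52 from intervention) = -2428
  J = 78 − 5·121 + 2·(-2428) = -5383
Change in J: -5383 − (-5279) = -104

-104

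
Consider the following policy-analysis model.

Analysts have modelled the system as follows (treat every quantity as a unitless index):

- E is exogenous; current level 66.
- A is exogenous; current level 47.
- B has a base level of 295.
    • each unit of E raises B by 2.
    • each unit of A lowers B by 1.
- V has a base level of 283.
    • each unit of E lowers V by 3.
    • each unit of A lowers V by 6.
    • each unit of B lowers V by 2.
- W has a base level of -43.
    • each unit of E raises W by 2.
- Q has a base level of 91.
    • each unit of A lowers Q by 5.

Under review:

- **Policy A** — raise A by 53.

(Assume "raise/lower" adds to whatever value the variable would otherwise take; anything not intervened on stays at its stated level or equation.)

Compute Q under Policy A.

Policy A (A + 53):
  A = 47 + 53 = 100
  Q = 91 − 5·100 = -409

-409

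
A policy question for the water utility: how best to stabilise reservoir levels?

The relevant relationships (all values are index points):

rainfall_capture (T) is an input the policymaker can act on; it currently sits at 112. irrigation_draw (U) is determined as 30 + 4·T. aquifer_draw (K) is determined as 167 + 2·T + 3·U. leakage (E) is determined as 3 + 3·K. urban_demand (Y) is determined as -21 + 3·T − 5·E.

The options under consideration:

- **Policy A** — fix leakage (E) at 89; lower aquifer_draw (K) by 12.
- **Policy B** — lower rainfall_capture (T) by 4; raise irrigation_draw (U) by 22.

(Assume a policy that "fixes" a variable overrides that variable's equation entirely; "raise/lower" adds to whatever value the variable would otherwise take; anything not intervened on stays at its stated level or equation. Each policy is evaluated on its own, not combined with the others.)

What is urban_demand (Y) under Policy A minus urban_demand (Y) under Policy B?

27107

Policy A (E := 89, K − 12):
  T = 112
  U = 30 + 4·112 = 478
  K = 167 + 2·112 + 3·478 (−12 from intervention) = 1813
  E = 89
  Y = -21 + 3·112 − 5·89 = -130
Policy B (T − 4, U + 22):
  T = 112 − 4 = 108
  U = 30 + 4·108 (+22 from intervention) = 484
  K = 167 + 2·108 + 3·484 = 1835
  E = 3 + 3·1835 = 5508
  Y = -21 + 3·108 − 5·5508 = -27237
Y: -130 − (-27237) = 27107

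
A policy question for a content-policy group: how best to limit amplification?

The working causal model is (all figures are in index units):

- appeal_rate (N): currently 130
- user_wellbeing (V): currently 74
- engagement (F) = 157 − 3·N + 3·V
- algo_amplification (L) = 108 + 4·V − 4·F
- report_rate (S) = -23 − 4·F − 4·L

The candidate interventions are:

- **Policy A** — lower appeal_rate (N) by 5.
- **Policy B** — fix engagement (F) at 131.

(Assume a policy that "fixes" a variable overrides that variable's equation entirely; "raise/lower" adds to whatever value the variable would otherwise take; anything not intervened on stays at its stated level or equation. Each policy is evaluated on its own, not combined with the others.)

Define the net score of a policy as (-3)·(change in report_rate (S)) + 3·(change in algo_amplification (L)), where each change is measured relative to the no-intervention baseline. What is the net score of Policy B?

-6816

Baseline:
  N = 130
  V = 74
  F = 157 − 3·130 + 3·74 = -11
  L = 108 + 4·74 − 4·(-11) = 448
  S = -23 − 4·(-11) − 4·448 = -1771
Policy B (F := 131):
  N = 130
  V = 74
  F = 131
  L = 108 + 4·74 − 4·131 = -120
  S = -23 − 4·131 − 4·(-120) = -67
ΔS = -67 − (-1771) = 1704; ΔL = -120 − 448 = -568
Score = (-3)·1704 + 3·(-568) = -6816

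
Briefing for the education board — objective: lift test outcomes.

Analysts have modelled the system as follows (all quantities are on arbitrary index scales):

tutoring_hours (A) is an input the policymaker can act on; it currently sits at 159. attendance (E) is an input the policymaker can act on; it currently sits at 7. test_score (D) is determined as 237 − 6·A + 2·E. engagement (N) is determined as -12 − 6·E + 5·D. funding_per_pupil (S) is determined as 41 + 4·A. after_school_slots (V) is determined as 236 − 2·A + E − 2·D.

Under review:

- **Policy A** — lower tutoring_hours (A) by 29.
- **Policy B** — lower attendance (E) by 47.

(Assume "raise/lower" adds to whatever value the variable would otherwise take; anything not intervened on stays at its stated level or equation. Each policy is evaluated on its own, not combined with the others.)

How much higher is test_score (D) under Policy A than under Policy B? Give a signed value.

268

Policy A (A − 29):
  A = 159 − 29 = 130
  E = 7
  D = 237 − 6·130 + 2·7 = -529
Policy B (E − 47):
  A = 159
  E = 7 − 47 = -40
  D = 237 − 6·159 + 2·(-40) = -797
D: -529 − (-797) = 268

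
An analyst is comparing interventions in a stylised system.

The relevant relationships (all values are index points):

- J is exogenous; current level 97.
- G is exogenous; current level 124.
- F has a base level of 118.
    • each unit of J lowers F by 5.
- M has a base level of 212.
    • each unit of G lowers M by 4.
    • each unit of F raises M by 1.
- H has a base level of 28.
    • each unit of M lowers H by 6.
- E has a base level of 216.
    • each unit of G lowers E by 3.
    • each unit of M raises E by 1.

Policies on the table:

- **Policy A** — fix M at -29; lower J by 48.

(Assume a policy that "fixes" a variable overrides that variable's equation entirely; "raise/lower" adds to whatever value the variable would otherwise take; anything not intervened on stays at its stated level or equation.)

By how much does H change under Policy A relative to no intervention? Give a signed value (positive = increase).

Baseline:
  J = 97
  G = 124
  F = 118 − 5·97 = -367
  M = 212 − 4·124 + (-367) = -651
  H = 28 − 6·(-651) = 3934
Policy A (M := -29, J − 48):
  J = 97 − 48 = 49
  G = 124
  F = 118 − 5·49 = -127
  M = -29
  H = 28 − 6·(-29) = 202
Change in H: 202 − 3934 = -3732

-3732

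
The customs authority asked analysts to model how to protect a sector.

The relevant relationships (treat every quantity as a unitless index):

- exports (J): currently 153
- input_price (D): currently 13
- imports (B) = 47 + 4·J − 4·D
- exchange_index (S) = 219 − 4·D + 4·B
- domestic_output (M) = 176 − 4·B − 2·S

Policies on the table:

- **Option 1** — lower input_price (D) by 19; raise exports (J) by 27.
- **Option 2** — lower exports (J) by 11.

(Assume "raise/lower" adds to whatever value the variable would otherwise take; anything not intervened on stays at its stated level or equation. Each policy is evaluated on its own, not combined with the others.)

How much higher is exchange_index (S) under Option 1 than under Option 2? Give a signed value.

988

Option 1 (D − 19, J + 27):
  J = 153 + 27 = 180
  D = 13 − 19 = -6
  B = 47 + 4·180 − 4·(-6) = 791
  S = 219 − 4·(-6) + 4·791 = 3407
Option 2 (J − 11):
  J = 153 − 11 = 142
  D = 13
  B = 47 + 4·142 − 4·13 = 563
  S = 219 − 4·13 + 4·563 = 2419
S: 3407 − 2419 = 988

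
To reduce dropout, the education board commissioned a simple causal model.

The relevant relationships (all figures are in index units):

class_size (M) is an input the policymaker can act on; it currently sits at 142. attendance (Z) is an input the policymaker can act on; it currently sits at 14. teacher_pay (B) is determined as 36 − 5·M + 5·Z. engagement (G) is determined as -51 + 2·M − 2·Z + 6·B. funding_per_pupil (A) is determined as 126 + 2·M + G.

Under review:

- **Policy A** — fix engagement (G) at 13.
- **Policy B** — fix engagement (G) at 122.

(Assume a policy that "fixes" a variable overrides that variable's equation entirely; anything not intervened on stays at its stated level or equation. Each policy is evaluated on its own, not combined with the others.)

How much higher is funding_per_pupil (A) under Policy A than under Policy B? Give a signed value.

-109

Policy A (G := 13):
  M = 142
  Z = 14
  B = 36 − 5·142 + 5·14 = -604
  G = 13
  A = 126 + 2·142 + 13 = 423
Policy B (G := 122):
  M = 142
  Z = 14
  B = 36 − 5·142 + 5·14 = -604
  G = 122
  A = 126 + 2·142 + 122 = 532
A: 423 − 532 = -109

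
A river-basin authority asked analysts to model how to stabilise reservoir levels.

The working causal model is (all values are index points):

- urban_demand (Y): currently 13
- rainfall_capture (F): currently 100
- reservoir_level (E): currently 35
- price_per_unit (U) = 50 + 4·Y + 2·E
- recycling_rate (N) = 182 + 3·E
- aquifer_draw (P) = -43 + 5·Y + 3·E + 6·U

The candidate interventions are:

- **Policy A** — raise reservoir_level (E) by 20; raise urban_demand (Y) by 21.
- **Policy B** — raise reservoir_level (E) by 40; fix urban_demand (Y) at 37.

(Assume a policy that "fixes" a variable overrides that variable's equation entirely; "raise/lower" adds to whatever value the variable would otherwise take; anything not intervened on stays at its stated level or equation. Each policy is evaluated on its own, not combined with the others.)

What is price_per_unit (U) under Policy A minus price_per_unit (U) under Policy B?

Policy A (E + 20, Y + 21):
  Y = 13 + 21 = 34
  E = 35 + 20 = 55
  U = 50 + 4·34 + 2·55 = 296
Policy B (E + 40, Y := 37):
  Y = 37
  E = 35 + 40 = 75
  U = 50 + 4·37 + 2·75 = 348
U: 296 − 348 = -52

-52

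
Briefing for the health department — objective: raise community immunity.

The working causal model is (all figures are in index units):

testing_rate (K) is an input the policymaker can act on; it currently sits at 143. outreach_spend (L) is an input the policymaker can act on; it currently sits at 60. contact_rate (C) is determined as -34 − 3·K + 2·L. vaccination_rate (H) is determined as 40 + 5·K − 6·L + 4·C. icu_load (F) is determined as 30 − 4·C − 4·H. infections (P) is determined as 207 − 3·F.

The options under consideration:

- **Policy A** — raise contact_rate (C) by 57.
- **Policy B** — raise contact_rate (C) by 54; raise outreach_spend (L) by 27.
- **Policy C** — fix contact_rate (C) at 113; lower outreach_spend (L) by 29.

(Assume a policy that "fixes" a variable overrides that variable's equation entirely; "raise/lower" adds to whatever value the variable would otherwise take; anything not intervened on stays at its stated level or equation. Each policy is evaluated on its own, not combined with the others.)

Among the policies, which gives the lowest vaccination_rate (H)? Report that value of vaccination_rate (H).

Policy A (C + 57):
  K = 143
  L = 60
  C = -34 − 3·143 + 2·60 (+57 from intervention) = -286
  H = 40 + 5·143 − 6·60 + 4·(-286) = -749
Policy B (C + 54, L + 27):
  K = 143
  L = 60 + 27 = 87
  C = -34 − 3·143 + 2·87 (+54 from intervention) = -235
  H = 40 + 5·143 − 6·87 + 4·(-235) = -707
Policy C (C := 113, L − 29):
  K = 143
  L = 60 − 29 = 31
  C = 113
  H = 40 + 5·143 − 6·31 + 4·113 = 1021
Comparing — Policy A: H=-749, Policy B: H=-707, Policy C: H=1021. Lowest is -749 (Policy A).

-749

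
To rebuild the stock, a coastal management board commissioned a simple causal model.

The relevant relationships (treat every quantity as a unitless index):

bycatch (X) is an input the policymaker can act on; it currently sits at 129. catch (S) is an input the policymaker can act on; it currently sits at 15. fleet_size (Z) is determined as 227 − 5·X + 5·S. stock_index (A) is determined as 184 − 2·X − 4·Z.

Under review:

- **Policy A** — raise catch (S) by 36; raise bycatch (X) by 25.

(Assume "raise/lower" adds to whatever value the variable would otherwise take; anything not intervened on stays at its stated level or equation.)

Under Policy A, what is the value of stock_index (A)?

Policy A (S + 36, X + 25):
  X = 129 + 25 = 154
  S = 15 + 36 = 51
  Z = 227 − 5·154 + 5·51 = -288
  A = 184 − 2·154 − 4·(-288) = 1028

1028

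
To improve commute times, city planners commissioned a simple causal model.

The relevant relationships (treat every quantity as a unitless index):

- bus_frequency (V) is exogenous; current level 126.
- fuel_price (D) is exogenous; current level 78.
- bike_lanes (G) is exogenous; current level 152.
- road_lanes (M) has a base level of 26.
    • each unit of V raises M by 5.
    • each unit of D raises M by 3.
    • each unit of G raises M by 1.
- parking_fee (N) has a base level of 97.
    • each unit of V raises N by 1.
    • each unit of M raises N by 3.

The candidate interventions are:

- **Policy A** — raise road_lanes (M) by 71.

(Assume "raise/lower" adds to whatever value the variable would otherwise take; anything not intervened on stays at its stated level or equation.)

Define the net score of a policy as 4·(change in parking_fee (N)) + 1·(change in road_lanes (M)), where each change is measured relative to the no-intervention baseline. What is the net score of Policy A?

Baseline:
  V = 126
  D = 78
  G = 152
  M = 26 + 5·126 + 3·78 + 152 = 1042
  N = 97 + 126 + 3·1042 = 3349
Policy A (M + 71):
  V = 126
  D = 78
  G = 152
  M = 26 + 5·126 + 3·78 + 152 (+71 from intervention) = 1113
  N = 97 + 126 + 3·1113 = 3562
ΔN = 3562 − 3349 = 213; ΔM = 1113 − 1042 = 71
Score = 4·213 + 1·71 = 923

923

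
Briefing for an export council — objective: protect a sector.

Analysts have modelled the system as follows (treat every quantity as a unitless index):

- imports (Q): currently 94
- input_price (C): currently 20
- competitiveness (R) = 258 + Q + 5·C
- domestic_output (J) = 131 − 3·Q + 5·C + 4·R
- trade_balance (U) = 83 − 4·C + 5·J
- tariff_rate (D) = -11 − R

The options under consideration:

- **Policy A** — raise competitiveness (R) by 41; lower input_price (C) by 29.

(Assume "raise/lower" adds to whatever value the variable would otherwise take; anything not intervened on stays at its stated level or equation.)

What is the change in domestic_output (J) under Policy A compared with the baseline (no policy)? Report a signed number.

-561

Baseline:
  Q = 94
  C = 20
  R = 258 + 94 + 5·20 = 452
  J = 131 − 3·94 + 5·20 + 4·452 = 1757
Policy A (R + 41, C − 29):
  Q = 94
  C = 20 − 29 = -9
  R = 258 + 94 + 5·(-9) (+41 from intervention) = 348
  J = 131 − 3·94 + 5·(-9) + 4·348 = 1196
Change in J: 1196 − 1757 = -561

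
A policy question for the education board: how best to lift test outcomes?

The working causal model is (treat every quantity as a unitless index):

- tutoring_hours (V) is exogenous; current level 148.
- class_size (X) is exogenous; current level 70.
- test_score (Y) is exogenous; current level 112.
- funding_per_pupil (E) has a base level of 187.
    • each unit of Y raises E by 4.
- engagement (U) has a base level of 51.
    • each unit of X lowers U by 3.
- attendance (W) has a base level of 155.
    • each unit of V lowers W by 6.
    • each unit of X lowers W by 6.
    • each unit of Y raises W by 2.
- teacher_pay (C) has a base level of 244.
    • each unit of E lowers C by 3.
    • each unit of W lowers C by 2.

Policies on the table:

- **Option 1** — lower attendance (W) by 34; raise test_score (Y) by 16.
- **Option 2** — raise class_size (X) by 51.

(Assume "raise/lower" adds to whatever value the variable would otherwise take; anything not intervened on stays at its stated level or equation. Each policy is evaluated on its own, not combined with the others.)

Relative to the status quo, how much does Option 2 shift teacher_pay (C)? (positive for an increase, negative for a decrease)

612

Baseline:
  V = 148
  X = 70
  Y = 112
  E = 187 + 4·112 = 635
  W = 155 − 6·148 − 6·70 + 2·112 = -929
  C = 244 − 3·635 − 2·(-929) = 197
Option 2 (X + 51):
  V = 148
  X = 70 + 51 = 121
  Y = 112
  E = 187 + 4·112 = 635
  W = 155 − 6·148 − 6·121 + 2·112 = -1235
  C = 244 − 3·635 − 2·(-1235) = 809
Change in C: 809 − 197 = 612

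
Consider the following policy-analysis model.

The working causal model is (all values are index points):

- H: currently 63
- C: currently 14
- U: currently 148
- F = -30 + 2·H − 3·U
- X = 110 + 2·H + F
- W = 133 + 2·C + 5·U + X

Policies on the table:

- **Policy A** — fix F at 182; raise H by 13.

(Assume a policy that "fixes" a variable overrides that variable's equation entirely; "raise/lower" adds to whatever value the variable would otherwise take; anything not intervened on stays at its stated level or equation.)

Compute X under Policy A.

Policy A (F := 182, H + 13):
  H = 63 + 13 = 76
  U = 148
  F = 182
  X = 110 + 2·76 + 182 = 444

444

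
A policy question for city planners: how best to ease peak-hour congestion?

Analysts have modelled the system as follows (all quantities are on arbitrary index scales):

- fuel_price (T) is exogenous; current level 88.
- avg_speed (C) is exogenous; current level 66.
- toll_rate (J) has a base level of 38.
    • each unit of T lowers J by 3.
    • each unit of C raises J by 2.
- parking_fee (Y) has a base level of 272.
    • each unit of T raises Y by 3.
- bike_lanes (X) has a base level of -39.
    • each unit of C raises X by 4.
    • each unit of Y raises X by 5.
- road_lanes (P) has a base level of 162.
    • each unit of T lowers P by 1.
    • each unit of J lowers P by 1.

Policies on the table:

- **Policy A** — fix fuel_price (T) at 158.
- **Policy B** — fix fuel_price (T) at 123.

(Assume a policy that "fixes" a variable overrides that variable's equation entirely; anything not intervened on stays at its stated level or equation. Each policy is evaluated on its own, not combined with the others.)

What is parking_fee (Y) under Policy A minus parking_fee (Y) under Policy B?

105

Policy A (T := 158):
  T = 158
  Y = 272 + 3·158 = 746
Policy B (T := 123):
  T = 123
  Y = 272 + 3·123 = 641
Y: 746 − 641 = 105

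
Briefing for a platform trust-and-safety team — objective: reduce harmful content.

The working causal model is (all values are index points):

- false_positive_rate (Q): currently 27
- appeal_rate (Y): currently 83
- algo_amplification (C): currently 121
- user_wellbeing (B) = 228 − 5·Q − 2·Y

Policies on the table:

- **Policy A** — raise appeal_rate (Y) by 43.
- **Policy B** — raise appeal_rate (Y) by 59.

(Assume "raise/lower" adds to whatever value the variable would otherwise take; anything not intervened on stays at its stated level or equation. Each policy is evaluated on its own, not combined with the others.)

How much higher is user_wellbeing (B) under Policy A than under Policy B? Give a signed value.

32

Policy A (Y + 43):
  Q = 27
  Y = 83 + 43 = 126
  B = 228 − 5·27 − 2·126 = -159
Policy B (Y + 59):
  Q = 27
  Y = 83 + 59 = 142
  B = 228 − 5·27 − 2·142 = -191
B: -159 − (-191) = 32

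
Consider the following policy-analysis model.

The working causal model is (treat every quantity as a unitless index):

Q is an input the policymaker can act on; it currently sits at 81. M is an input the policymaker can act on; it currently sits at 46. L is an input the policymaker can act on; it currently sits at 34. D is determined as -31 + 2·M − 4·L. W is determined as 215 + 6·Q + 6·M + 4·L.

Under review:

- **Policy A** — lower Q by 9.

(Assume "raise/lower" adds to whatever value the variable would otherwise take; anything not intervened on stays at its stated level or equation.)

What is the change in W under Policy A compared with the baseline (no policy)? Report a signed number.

-54

Baseline:
  Q = 81
  M = 46
  L = 34
  W = 215 + 6·81 + 6·46 + 4·34 = 1113
Policy A (Q − 9):
  Q = 81 − 9 = 72
  M = 46
  L = 34
  W = 215 + 6·72 + 6·46 + 4·34 = 1059
Change in W: 1059 − 1113 = -54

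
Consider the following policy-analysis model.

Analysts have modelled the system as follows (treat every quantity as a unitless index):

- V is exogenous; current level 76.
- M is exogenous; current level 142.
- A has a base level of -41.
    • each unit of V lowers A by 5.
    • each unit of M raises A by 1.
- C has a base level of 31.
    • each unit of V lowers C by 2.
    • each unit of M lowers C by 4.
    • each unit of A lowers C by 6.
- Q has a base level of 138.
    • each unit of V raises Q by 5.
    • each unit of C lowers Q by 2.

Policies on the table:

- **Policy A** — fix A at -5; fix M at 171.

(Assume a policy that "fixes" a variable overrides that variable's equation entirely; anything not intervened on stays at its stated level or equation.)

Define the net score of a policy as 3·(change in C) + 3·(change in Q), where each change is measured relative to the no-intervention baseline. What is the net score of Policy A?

Baseline:
  V = 76
  M = 142
  A = -41 − 5·76 + 142 = -279
  C = 31 − 2·76 − 4·142 − 6·(-279) = 985
  Q = 138 + 5·76 − 2·985 = -1452
Policy A (A := -5, M := 171):
  V = 76
  M = 171
  A = -5
  C = 31 − 2·76 − 4·171 − 6·(-5) = -775
  Q = 138 + 5·76 − 2·(-775) = 2068
ΔC = -775 − 985 = -1760; ΔQ = 2068 − (-1452) = 3520
Score = 3·(-1760) + 3·3520 = 5280

5280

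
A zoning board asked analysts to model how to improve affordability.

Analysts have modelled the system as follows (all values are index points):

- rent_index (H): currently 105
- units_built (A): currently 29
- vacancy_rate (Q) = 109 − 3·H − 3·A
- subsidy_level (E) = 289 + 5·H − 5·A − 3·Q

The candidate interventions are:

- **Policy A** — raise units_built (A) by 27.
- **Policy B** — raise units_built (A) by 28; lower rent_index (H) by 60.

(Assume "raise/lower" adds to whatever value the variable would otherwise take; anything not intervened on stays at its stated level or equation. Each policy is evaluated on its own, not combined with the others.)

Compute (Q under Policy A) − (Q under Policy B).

Policy A (A + 27):
  H = 105
  A = 29 + 27 = 56
  Q = 109 − 3·105 − 3·56 = -374
Policy B (A + 28, H − 60):
  H = 105 − 60 = 45
  A = 29 + 28 = 57
  Q = 109 − 3·45 − 3·57 = -197
Q: -374 − (-197) = -177

-177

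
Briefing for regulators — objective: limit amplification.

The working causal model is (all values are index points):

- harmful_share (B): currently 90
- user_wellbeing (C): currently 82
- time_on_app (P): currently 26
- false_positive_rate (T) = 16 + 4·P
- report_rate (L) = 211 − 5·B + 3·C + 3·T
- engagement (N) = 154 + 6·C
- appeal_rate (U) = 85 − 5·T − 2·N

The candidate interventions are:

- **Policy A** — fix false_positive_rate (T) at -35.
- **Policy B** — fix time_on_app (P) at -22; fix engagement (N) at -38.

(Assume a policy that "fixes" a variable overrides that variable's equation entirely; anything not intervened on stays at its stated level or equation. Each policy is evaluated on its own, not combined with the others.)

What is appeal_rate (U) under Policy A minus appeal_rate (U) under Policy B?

-1553

Policy A (T := -35):
  C = 82
  P = 26
  T = -35
  N = 154 + 6·82 = 646
  U = 85 − 5·(-35) − 2·646 = -1032
Policy B (P := -22, N := -38):
  C = 82
  P = -22
  T = 16 + 4·(-22) = -72
  N = -38
  U = 85 − 5·(-72) − 2·(-38) = 521
U: -1032 − 521 = -1553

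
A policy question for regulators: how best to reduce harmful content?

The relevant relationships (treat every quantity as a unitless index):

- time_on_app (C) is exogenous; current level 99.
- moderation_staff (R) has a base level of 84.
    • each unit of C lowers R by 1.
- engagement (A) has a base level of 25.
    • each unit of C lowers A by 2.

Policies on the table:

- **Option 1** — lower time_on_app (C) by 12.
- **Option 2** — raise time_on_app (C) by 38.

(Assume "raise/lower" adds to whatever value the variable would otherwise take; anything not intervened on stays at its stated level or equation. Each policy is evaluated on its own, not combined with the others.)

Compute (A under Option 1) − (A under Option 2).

100

Option 1 (C − 12):
  C = 99 − 12 = 87
  A = 25 − 2·87 = -149
Option 2 (C + 38):
  C = 99 + 38 = 137
  A = 25 − 2·137 = -249
A: -149 − (-249) = 100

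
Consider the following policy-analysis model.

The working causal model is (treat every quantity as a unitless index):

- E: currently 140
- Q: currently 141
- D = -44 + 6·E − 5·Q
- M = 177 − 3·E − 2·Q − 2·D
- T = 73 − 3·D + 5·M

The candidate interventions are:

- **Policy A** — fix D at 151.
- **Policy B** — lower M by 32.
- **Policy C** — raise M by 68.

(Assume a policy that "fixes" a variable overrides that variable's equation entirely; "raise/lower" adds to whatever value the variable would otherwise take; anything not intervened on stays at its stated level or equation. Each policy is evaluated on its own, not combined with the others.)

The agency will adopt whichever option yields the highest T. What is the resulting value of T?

-3395

Policy A (D := 151):
  E = 140
  Q = 141
  D = 151
  M = 177 − 3·140 − 2·141 − 2·151 = -827
  T = 73 − 3·151 + 5·(-827) = -4515
Policy B (M − 32):
  E = 140
  Q = 141
  D = -44 + 6·140 − 5·141 = 91
  M = 177 − 3·140 − 2·141 − 2·91 (−32 from intervention) = -739
  T = 73 − 3·91 + 5·(-739) = -3895
Policy C (M + 68):
  E = 140
  Q = 141
  D = -44 + 6·140 − 5·141 = 91
  M = 177 − 3·140 − 2·141 − 2·91 (+68 from intervention) = -639
  T = 73 − 3·91 + 5·(-639) = -3395
Comparing — Policy A: T=-4515, Policy B: T=-3895, Policy C: T=-3395. Highest is -3395 (Policy C).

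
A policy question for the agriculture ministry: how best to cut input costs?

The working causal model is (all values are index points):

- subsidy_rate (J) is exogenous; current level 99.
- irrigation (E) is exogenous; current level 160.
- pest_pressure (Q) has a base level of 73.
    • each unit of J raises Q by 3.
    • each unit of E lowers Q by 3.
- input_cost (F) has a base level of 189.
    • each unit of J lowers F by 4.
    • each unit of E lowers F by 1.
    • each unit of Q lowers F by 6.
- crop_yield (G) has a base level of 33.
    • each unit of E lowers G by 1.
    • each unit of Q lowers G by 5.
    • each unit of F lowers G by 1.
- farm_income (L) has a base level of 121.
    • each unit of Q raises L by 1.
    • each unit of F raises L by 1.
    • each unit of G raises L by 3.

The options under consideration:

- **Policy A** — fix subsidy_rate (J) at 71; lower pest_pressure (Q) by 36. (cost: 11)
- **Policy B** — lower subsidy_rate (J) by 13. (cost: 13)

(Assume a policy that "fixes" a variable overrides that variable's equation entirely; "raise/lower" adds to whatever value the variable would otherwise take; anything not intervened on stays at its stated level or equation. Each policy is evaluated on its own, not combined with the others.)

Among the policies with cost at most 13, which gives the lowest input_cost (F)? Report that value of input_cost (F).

Policy A (J := 71, Q − 36):
  J = 71
  E = 160
  Q = 73 + 3·71 − 3·160 (−36 from intervention) = -230
  F = 189 − 4·71 − 160 − 6·(-230) = 1125
Policy B (J − 13):
  J = 99 − 13 = 86
  E = 160
  Q = 73 + 3·86 − 3·160 = -149
  F = 189 − 4·86 − 160 − 6·(-149) = 579
Comparing — Policy A: F=1125, Policy B: F=579. Lowest is 579 (Policy B).

579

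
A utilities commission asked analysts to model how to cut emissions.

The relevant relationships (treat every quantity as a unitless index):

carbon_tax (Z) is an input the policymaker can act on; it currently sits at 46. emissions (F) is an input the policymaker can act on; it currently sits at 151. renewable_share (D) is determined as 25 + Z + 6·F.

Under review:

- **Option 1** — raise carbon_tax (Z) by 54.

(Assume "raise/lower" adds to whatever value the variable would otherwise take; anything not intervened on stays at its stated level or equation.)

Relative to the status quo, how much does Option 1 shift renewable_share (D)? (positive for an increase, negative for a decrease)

54

Baseline:
  Z = 46
  F = 151
  D = 25 + 46 + 6·151 = 977
Option 1 (Z + 54):
  Z = 46 + 54 = 100
  F = 151
  D = 25 + 100 + 6·151 = 1031
Change in D: 1031 − 977 = 54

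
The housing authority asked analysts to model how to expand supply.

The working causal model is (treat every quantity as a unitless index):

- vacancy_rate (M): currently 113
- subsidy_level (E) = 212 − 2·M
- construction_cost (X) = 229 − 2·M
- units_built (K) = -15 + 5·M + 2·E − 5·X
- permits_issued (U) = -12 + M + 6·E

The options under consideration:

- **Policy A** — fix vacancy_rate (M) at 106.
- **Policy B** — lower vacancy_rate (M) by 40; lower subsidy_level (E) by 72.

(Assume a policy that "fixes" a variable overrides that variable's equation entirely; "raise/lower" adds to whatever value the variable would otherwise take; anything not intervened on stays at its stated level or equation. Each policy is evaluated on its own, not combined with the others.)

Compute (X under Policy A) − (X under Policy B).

Policy A (M := 106):
  M = 106
  X = 229 − 2·106 = 17
Policy B (M − 40, E − 72):
  M = 113 − 40 = 73
  X = 229 − 2·73 = 83
X: 17 − 83 = -66

-66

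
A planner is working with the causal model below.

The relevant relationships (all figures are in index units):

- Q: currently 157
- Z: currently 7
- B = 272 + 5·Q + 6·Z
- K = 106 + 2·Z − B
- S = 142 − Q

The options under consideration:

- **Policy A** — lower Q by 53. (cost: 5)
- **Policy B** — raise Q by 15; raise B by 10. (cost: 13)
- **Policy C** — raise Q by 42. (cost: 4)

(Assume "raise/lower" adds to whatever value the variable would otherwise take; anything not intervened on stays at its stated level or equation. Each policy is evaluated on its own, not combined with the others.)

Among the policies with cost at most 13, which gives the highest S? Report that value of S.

38

Policy A (Q − 53):
  Q = 157 − 53 = 104
  S = 142 − 104 = 38
Policy B (Q + 15, B + 10):
  Q = 157 + 15 = 172
  S = 142 − 172 = -30
Policy C (Q + 42):
  Q = 157 + 42 = 199
  S = 142 − 199 = -57
Comparing — Policy A: S=38, Policy B: S=-30, Policy C: S=-57. Highest is 38 (Policy A).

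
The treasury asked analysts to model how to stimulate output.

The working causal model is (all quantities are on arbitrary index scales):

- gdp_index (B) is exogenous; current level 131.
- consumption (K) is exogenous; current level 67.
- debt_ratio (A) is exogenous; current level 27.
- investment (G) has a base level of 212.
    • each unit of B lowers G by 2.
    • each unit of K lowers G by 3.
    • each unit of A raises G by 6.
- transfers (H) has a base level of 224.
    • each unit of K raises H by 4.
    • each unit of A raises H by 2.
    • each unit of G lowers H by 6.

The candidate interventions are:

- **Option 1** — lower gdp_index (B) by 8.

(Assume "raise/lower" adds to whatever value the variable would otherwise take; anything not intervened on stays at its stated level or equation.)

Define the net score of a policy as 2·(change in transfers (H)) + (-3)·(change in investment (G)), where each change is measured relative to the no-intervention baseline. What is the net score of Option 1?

-240

Baseline:
  B = 131
  K = 67
  A = 27
  G = 212 − 2·131 − 3·67 + 6·27 = -89
  H = 224 + 4·67 + 2·27 − 6·(-89) = 1080
Option 1 (B − 8):
  B = 131 − 8 = 123
  K = 67
  A = 27
  G = 212 − 2·123 − 3·67 + 6·27 = -73
  H = 224 + 4·67 + 2·27 − 6·(-73) = 984
ΔH = 984 − 1080 = -96; ΔG = -73 − (-89) = 16
Score = 2·(-96) + (-3)·16 = -240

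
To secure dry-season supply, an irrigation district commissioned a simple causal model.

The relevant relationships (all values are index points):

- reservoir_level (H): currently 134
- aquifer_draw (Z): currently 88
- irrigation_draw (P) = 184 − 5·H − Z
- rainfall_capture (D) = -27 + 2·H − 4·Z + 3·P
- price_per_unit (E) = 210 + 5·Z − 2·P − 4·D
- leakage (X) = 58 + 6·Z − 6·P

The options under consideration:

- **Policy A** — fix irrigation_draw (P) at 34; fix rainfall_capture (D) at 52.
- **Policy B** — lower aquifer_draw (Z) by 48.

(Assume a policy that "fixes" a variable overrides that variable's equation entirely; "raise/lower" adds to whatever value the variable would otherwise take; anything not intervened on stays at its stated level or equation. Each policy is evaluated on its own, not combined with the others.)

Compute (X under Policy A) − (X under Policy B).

Policy A (P := 34, D := 52):
  H = 134
  Z = 88
  P = 34
  X = 58 + 6·88 − 6·34 = 382
Policy B (Z − 48):
  H = 134
  Z = 88 − 48 = 40
  P = 184 − 5·134 − 40 = -526
  X = 58 + 6·40 − 6·(-526) = 3454
X: 382 − 3454 = -3072

-3072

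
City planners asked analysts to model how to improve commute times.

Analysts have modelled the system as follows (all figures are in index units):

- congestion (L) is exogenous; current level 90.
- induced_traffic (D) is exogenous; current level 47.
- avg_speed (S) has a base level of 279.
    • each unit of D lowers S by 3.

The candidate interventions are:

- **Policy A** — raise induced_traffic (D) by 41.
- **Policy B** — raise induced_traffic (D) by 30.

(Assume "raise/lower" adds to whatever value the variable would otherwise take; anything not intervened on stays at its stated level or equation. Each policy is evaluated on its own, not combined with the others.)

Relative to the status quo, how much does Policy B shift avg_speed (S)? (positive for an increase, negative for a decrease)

-90

Baseline:
  D = 47
  S = 279 − 3·47 = 138
Policy B (D + 30):
  D = 47 + 30 = 77
  S = 279 − 3·77 = 48
Change in S: 48 − 138 = -90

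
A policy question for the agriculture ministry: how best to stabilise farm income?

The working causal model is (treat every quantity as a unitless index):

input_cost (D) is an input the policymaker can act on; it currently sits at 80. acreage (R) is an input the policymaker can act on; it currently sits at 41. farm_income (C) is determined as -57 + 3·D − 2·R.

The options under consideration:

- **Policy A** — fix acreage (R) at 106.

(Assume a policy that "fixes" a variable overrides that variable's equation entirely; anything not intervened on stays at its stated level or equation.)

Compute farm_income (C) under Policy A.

Policy A (R := 106):
  D = 80
  R = 106
  C = -57 + 3·80 − 2·106 = -29

-29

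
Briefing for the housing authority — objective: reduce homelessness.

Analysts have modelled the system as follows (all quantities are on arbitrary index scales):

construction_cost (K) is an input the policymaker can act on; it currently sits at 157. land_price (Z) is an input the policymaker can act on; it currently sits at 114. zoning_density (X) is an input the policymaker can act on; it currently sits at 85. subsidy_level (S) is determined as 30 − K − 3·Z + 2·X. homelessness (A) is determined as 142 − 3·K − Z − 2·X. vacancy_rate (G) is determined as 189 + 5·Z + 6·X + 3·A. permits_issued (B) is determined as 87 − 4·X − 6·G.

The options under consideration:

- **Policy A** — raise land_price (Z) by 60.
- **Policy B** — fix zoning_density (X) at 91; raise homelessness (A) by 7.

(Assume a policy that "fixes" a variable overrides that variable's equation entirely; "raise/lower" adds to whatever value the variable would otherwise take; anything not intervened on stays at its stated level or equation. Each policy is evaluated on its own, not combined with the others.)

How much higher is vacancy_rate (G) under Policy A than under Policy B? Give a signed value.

Policy A (Z + 60):
  K = 157
  Z = 114 + 60 = 174
  X = 85
  A = 142 − 3·157 − 174 − 2·85 = -673
  G = 189 + 5·174 + 6·85 + 3·(-673) = -450
Policy B (X := 91, A + 7):
  K = 157
  Z = 114
  X = 91
  A = 142 − 3·157 − 114 − 2·91 (+7 from intervention) = -618
  G = 189 + 5·114 + 6·91 + 3·(-618) = -549
G: -450 − (-549) = 99

99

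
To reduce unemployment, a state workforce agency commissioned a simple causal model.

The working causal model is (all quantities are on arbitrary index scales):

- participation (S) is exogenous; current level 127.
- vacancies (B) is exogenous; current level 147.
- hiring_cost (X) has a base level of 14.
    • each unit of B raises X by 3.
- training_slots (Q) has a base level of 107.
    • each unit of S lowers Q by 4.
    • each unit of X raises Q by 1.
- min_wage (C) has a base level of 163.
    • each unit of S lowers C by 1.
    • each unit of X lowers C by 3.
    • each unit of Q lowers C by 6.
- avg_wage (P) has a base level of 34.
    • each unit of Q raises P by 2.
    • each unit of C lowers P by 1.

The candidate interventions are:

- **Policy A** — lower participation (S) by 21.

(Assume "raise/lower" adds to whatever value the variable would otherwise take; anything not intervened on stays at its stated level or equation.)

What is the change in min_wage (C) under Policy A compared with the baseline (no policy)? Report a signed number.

Baseline:
  S = 127
  B = 147
  X = 14 + 3·147 = 455
  Q = 107 − 4·127 + 455 = 54
  C = 163 − 127 − 3·455 − 6·54 = -1653
Policy A (S − 21):
  S = 127 − 21 = 106
  B = 147
  X = 14 + 3·147 = 455
  Q = 107 − 4·106 + 455 = 138
  C = 163 − 106 − 3·455 − 6·138 = -2136
Change in C: -2136 − (-1653) = -483

-483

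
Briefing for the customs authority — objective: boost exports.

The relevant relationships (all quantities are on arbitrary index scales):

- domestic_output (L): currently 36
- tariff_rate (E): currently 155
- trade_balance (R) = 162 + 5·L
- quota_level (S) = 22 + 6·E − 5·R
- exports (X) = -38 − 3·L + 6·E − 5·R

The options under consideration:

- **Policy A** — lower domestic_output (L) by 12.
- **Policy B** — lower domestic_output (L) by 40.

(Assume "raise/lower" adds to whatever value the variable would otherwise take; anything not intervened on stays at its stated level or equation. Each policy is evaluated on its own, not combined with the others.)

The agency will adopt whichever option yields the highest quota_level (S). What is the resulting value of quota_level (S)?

Policy A (L − 12):
  L = 36 − 12 = 24
  E = 155
  R = 162 + 5·24 = 282
  S = 22 + 6·155 − 5·282 = -458
Policy B (L − 40):
  L = 36 − 40 = -4
  E = 155
  R = 162 + 5·(-4) = 142
  S = 22 + 6·155 − 5·142 = 242
Comparing — Policy A: S=-458, Policy B: S=242. Highest is 242 (Policy B).

242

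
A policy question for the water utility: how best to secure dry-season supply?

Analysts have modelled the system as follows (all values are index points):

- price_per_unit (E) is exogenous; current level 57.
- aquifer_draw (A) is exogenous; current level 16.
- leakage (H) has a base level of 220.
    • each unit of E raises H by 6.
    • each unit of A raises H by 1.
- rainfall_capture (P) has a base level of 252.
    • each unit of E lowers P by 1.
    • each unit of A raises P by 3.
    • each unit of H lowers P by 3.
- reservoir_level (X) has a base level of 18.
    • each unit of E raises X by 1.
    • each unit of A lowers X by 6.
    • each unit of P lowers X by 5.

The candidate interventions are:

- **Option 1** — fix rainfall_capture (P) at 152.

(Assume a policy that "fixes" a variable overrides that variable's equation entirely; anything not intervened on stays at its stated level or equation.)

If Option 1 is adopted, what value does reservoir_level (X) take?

-781

Option 1 (P := 152):
  E = 57
  A = 16
  H = 220 + 6·57 + 16 = 578
  P = 152
  X = 18 + 57 − 6·16 − 5·152 = -781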